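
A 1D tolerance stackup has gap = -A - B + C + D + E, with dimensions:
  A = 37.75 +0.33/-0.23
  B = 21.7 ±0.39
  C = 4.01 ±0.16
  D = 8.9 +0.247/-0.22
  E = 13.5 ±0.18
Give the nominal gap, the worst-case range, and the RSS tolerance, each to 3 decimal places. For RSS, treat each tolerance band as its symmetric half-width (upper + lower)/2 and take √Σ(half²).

Stack each dimension's contribution:
  -A: nom -37.750 → Σnom=-37.750; wc +0.230/-0.330 → slack +0.230/-0.330; half-tol=0.280, Σhalf²=0.078400
  -B: nom -21.700 → Σnom=-59.450; wc +0.390/-0.390 → slack +0.620/-0.720; half-tol=0.390, Σhalf²=0.230500
  +C: nom +4.010 → Σnom=-55.440; wc +0.160/-0.160 → slack +0.780/-0.880; half-tol=0.160, Σhalf²=0.256100
  +D: nom +8.900 → Σnom=-46.540; wc +0.247/-0.220 → slack +1.027/-1.100; half-tol=0.233, Σhalf²=0.310622
  +E: nom +13.500 → Σnom=-33.040; wc +0.180/-0.180 → slack +1.207/-1.280; half-tol=0.180, Σhalf²=0.343022
Nominal = -33.040. Worst-case = [-33.040 - 1.280, -33.040 + 1.207] = [-34.320, -31.833]. RSS = √0.343022 = 0.586.

nominal=-33.040 wc=[-34.320,-31.833] rss=0.586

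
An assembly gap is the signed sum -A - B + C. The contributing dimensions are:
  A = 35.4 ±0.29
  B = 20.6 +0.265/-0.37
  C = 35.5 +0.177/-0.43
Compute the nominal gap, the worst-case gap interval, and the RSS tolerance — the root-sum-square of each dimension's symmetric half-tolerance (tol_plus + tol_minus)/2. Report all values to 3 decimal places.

nominal=-20.500 wc=[-21.485,-19.663] rss=0.526

Stack each dimension's contribution:
  -A: nom -35.400 → Σnom=-35.400; wc +0.290/-0.290 → slack +0.290/-0.290; half-tol=0.290, Σhalf²=0.084100
  -B: nom -20.600 → Σnom=-56.000; wc +0.370/-0.265 → slack +0.660/-0.555; half-tol=0.318, Σhalf²=0.184906
  +C: nom +35.500 → Σnom=-20.500; wc +0.177/-0.430 → slack +0.837/-0.985; half-tol=0.303, Σhalf²=0.277019
Nominal = -20.500. Worst-case = [-20.500 - 0.985, -20.500 + 0.837] = [-21.485, -19.663]. RSS = √0.277019 = 0.526.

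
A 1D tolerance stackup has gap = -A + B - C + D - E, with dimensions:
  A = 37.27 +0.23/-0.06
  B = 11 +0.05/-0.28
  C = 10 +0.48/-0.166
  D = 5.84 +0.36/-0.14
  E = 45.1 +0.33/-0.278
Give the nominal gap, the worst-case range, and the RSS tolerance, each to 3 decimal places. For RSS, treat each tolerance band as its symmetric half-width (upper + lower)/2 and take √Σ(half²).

nominal=-75.530 wc=[-76.990,-74.616] rss=0.555

Stack each dimension's contribution:
  -A: nom -37.270 → Σnom=-37.270; wc +0.060/-0.230 → slack +0.060/-0.230; half-tol=0.145, Σhalf²=0.021025
  +B: nom +11.000 → Σnom=-26.270; wc +0.050/-0.280 → slack +0.110/-0.510; half-tol=0.165, Σhalf²=0.048250
  -C: nom -10.000 → Σnom=-36.270; wc +0.166/-0.480 → slack +0.276/-0.990; half-tol=0.323, Σhalf²=0.152579
  +D: nom +5.840 → Σnom=-30.430; wc +0.360/-0.140 → slack +0.636/-1.130; half-tol=0.250, Σhalf²=0.215079
  -E: nom -45.100 → Σnom=-75.530; wc +0.278/-0.330 → slack +0.914/-1.460; half-tol=0.304, Σhalf²=0.307495
Nominal = -75.530. Worst-case = [-75.530 - 1.460, -75.530 + 0.914] = [-76.990, -74.616]. RSS = √0.307495 = 0.555.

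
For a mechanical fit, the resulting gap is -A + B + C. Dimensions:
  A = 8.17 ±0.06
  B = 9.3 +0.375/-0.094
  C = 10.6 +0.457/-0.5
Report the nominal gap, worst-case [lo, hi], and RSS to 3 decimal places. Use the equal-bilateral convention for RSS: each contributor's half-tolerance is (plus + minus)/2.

nominal=11.730 wc=[11.076,12.622] rss=0.536

Stack each dimension's contribution:
  -A: nom -8.170 → Σnom=-8.170; wc +0.060/-0.060 → slack +0.060/-0.060; half-tol=0.060, Σhalf²=0.003600
  +B: nom +9.300 → Σnom=1.130; wc +0.375/-0.094 → slack +0.435/-0.154; half-tol=0.234, Σhalf²=0.058590
  +C: nom +10.600 → Σnom=11.730; wc +0.457/-0.500 → slack +0.892/-0.654; half-tol=0.479, Σhalf²=0.287553
Nominal = 11.730. Worst-case = [11.730 - 0.654, 11.730 + 0.892] = [11.076, 12.622]. RSS = √0.287553 = 0.536.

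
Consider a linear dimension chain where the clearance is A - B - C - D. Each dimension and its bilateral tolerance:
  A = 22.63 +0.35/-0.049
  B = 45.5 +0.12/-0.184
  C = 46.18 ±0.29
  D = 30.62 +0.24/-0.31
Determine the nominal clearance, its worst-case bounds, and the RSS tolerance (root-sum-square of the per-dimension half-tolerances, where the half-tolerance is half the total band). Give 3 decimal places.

Stack each dimension's contribution:
  +A: nom +22.630 → Σnom=22.630; wc +0.350/-0.049 → slack +0.350/-0.049; half-tol=0.199, Σhalf²=0.039800
  -B: nom -45.500 → Σnom=-22.870; wc +0.184/-0.120 → slack +0.534/-0.169; half-tol=0.152, Σhalf²=0.062904
  -C: nom -46.180 → Σnom=-69.050; wc +0.290/-0.290 → slack +0.824/-0.459; half-tol=0.290, Σhalf²=0.147004
  -D: nom -30.620 → Σnom=-99.670; wc +0.310/-0.240 → slack +1.134/-0.699; half-tol=0.275, Σhalf²=0.222629
Nominal = -99.670. Worst-case = [-99.670 - 0.699, -99.670 + 1.134] = [-100.369, -98.536]. RSS = √0.222629 = 0.472.

nominal=-99.670 wc=[-100.369,-98.536] rss=0.472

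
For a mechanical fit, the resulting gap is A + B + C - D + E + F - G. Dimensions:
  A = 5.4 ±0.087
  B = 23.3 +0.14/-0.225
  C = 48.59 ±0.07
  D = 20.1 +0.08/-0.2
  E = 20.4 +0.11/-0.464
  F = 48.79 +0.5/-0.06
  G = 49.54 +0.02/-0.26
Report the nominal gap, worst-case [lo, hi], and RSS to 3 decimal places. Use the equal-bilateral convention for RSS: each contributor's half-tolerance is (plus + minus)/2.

Stack each dimension's contribution:
  +A: nom +5.400 → Σnom=5.400; wc +0.087/-0.087 → slack +0.087/-0.087; half-tol=0.087, Σhalf²=0.007569
  +B: nom +23.300 → Σnom=28.700; wc +0.140/-0.225 → slack +0.227/-0.312; half-tol=0.182, Σhalf²=0.040875
  +C: nom +48.590 → Σnom=77.290; wc +0.070/-0.070 → slack +0.297/-0.382; half-tol=0.070, Σhalf²=0.045775
  -D: nom -20.100 → Σnom=57.190; wc +0.200/-0.080 → slack +0.497/-0.462; half-tol=0.140, Σhalf²=0.065375
  +E: nom +20.400 → Σnom=77.590; wc +0.110/-0.464 → slack +0.607/-0.926; half-tol=0.287, Σhalf²=0.147744
  +F: nom +48.790 → Σnom=126.380; wc +0.500/-0.060 → slack +1.107/-0.986; half-tol=0.280, Σhalf²=0.226144
  -G: nom -49.540 → Σnom=76.840; wc +0.260/-0.020 → slack +1.367/-1.006; half-tol=0.140, Σhalf²=0.245744
Nominal = 76.840. Worst-case = [76.840 - 1.006, 76.840 + 1.367] = [75.834, 78.207]. RSS = √0.245744 = 0.496.

nominal=76.840 wc=[75.834,78.207] rss=0.496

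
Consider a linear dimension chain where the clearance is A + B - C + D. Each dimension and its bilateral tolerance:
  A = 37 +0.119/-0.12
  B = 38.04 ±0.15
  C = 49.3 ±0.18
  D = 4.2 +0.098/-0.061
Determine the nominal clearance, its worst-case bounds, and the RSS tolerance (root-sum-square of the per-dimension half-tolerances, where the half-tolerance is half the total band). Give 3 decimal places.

nominal=29.940 wc=[29.429,30.487] rss=0.275

Stack each dimension's contribution:
  +A: nom +37.000 → Σnom=37.000; wc +0.119/-0.120 → slack +0.119/-0.120; half-tol=0.119, Σhalf²=0.014280
  +B: nom +38.040 → Σnom=75.040; wc +0.150/-0.150 → slack +0.269/-0.270; half-tol=0.150, Σhalf²=0.036780
  -C: nom -49.300 → Σnom=25.740; wc +0.180/-0.180 → slack +0.449/-0.450; half-tol=0.180, Σhalf²=0.069180
  +D: nom +4.200 → Σnom=29.940; wc +0.098/-0.061 → slack +0.547/-0.511; half-tol=0.080, Σhalf²=0.075500
Nominal = 29.940. Worst-case = [29.940 - 0.511, 29.940 + 0.547] = [29.429, 30.487]. RSS = √0.075500 = 0.275.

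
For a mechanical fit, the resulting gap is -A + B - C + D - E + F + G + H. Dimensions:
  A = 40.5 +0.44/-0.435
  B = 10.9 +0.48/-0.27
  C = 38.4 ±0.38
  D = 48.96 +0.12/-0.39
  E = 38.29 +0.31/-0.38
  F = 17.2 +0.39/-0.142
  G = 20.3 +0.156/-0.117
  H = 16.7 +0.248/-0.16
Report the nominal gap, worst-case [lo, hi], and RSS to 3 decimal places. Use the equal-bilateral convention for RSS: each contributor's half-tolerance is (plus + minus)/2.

Stack each dimension's contribution:
  -A: nom -40.500 → Σnom=-40.500; wc +0.435/-0.440 → slack +0.435/-0.440; half-tol=0.438, Σhalf²=0.191406
  +B: nom +10.900 → Σnom=-29.600; wc +0.480/-0.270 → slack +0.915/-0.710; half-tol=0.375, Σhalf²=0.332031
  -C: nom -38.400 → Σnom=-68.000; wc +0.380/-0.380 → slack +1.295/-1.090; half-tol=0.380, Σhalf²=0.476431
  +D: nom +48.960 → Σnom=-19.040; wc +0.120/-0.390 → slack +1.415/-1.480; half-tol=0.255, Σhalf²=0.541456
  -E: nom -38.290 → Σnom=-57.330; wc +0.380/-0.310 → slack +1.795/-1.790; half-tol=0.345, Σhalf²=0.660481
  +F: nom +17.200 → Σnom=-40.130; wc +0.390/-0.142 → slack +2.185/-1.932; half-tol=0.266, Σhalf²=0.731237
  +G: nom +20.300 → Σnom=-19.830; wc +0.156/-0.117 → slack +2.341/-2.049; half-tol=0.137, Σhalf²=0.749869
  +H: nom +16.700 → Σnom=-3.130; wc +0.248/-0.160 → slack +2.589/-2.209; half-tol=0.204, Σhalf²=0.791485
Nominal = -3.130. Worst-case = [-3.130 - 2.209, -3.130 + 2.589] = [-5.339, -0.541]. RSS = √0.791485 = 0.890.

nominal=-3.130 wc=[-5.339,-0.541] rss=0.890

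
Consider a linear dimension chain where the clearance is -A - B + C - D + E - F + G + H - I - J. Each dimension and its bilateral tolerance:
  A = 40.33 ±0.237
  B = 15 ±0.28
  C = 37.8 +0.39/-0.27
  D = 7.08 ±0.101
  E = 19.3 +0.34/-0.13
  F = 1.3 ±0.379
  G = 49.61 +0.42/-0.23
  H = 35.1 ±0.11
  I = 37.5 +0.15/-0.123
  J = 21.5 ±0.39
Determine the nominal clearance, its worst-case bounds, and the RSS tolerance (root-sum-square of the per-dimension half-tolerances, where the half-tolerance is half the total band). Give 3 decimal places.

Stack each dimension's contribution:
  -A: nom -40.330 → Σnom=-40.330; wc +0.237/-0.237 → slack +0.237/-0.237; half-tol=0.237, Σhalf²=0.056169
  -B: nom -15.000 → Σnom=-55.330; wc +0.280/-0.280 → slack +0.517/-0.517; half-tol=0.280, Σhalf²=0.134569
  +C: nom +37.800 → Σnom=-17.530; wc +0.390/-0.270 → slack +0.907/-0.787; half-tol=0.330, Σhalf²=0.243469
  -D: nom -7.080 → Σnom=-24.610; wc +0.101/-0.101 → slack +1.008/-0.888; half-tol=0.101, Σhalf²=0.253670
  +E: nom +19.300 → Σnom=-5.310; wc +0.340/-0.130 → slack +1.348/-1.018; half-tol=0.235, Σhalf²=0.308895
  -F: nom -1.300 → Σnom=-6.610; wc +0.379/-0.379 → slack +1.727/-1.397; half-tol=0.379, Σhalf²=0.452536
  +G: nom +49.610 → Σnom=43.000; wc +0.420/-0.230 → slack +2.147/-1.627; half-tol=0.325, Σhalf²=0.558161
  +H: nom +35.100 → Σnom=78.100; wc +0.110/-0.110 → slack +2.257/-1.737; half-tol=0.110, Σhalf²=0.570261
  -I: nom -37.500 → Σnom=40.600; wc +0.123/-0.150 → slack +2.380/-1.887; half-tol=0.137, Σhalf²=0.588893
  -J: nom -21.500 → Σnom=19.100; wc +0.390/-0.390 → slack +2.770/-2.277; half-tol=0.390, Σhalf²=0.740993
Nominal = 19.100. Worst-case = [19.100 - 2.277, 19.100 + 2.770] = [16.823, 21.870]. RSS = √0.740993 = 0.861.

nominal=19.100 wc=[16.823,21.870] rss=0.861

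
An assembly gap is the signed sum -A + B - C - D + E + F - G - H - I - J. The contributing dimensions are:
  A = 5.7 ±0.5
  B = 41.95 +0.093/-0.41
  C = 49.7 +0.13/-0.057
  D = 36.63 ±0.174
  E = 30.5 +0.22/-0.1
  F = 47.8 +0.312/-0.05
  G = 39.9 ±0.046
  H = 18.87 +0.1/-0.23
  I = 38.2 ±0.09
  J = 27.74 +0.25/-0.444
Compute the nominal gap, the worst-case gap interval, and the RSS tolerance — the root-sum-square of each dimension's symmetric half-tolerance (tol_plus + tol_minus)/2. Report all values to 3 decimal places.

nominal=-96.490 wc=[-98.340,-94.324] rss=0.754

Stack each dimension's contribution:
  -A: nom -5.700 → Σnom=-5.700; wc +0.500/-0.500 → slack +0.500/-0.500; half-tol=0.500, Σhalf²=0.250000
  +B: nom +41.950 → Σnom=36.250; wc +0.093/-0.410 → slack +0.593/-0.910; half-tol=0.252, Σhalf²=0.313252
  -C: nom -49.700 → Σnom=-13.450; wc +0.057/-0.130 → slack +0.650/-1.040; half-tol=0.093, Σhalf²=0.321995
  -D: nom -36.630 → Σnom=-50.080; wc +0.174/-0.174 → slack +0.824/-1.214; half-tol=0.174, Σhalf²=0.352271
  +E: nom +30.500 → Σnom=-19.580; wc +0.220/-0.100 → slack +1.044/-1.314; half-tol=0.160, Σhalf²=0.377871
  +F: nom +47.800 → Σnom=28.220; wc +0.312/-0.050 → slack +1.356/-1.364; half-tol=0.181, Σhalf²=0.410632
  -G: nom -39.900 → Σnom=-11.680; wc +0.046/-0.046 → slack +1.402/-1.410; half-tol=0.046, Σhalf²=0.412748
  -H: nom -18.870 → Σnom=-30.550; wc +0.230/-0.100 → slack +1.632/-1.510; half-tol=0.165, Σhalf²=0.439973
  -I: nom -38.200 → Σnom=-68.750; wc +0.090/-0.090 → slack +1.722/-1.600; half-tol=0.090, Σhalf²=0.448073
  -J: nom -27.740 → Σnom=-96.490; wc +0.444/-0.250 → slack +2.166/-1.850; half-tol=0.347, Σhalf²=0.568482
Nominal = -96.490. Worst-case = [-96.490 - 1.850, -96.490 + 2.166] = [-98.340, -94.324]. RSS = √0.568482 = 0.754.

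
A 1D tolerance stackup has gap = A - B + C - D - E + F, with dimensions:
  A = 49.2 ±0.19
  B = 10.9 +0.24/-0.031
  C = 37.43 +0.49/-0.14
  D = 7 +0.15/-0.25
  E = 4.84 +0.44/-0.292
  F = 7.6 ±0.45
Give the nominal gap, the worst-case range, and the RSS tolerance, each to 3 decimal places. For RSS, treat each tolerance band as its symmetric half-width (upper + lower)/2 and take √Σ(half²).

Stack each dimension's contribution:
  +A: nom +49.200 → Σnom=49.200; wc +0.190/-0.190 → slack +0.190/-0.190; half-tol=0.190, Σhalf²=0.036100
  -B: nom -10.900 → Σnom=38.300; wc +0.031/-0.240 → slack +0.221/-0.430; half-tol=0.136, Σhalf²=0.054460
  +C: nom +37.430 → Σnom=75.730; wc +0.490/-0.140 → slack +0.711/-0.570; half-tol=0.315, Σhalf²=0.153685
  -D: nom -7.000 → Σnom=68.730; wc +0.250/-0.150 → slack +0.961/-0.720; half-tol=0.200, Σhalf²=0.193685
  -E: nom -4.840 → Σnom=63.890; wc +0.292/-0.440 → slack +1.253/-1.160; half-tol=0.366, Σhalf²=0.327641
  +F: nom +7.600 → Σnom=71.490; wc +0.450/-0.450 → slack +1.703/-1.610; half-tol=0.450, Σhalf²=0.530141
Nominal = 71.490. Worst-case = [71.490 - 1.610, 71.490 + 1.703] = [69.880, 73.193]. RSS = √0.530141 = 0.728.

nominal=71.490 wc=[69.880,73.193] rss=0.728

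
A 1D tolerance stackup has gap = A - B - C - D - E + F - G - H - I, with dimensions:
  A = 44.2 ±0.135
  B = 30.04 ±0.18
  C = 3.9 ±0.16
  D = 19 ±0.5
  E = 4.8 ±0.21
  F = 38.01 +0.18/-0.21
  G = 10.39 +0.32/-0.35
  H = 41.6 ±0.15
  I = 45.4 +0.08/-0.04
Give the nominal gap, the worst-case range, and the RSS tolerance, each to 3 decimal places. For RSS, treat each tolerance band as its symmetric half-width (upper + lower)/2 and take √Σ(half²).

nominal=-72.920 wc=[-74.865,-71.015] rss=0.739

Stack each dimension's contribution:
  +A: nom +44.200 → Σnom=44.200; wc +0.135/-0.135 → slack +0.135/-0.135; half-tol=0.135, Σhalf²=0.018225
  -B: nom -30.040 → Σnom=14.160; wc +0.180/-0.180 → slack +0.315/-0.315; half-tol=0.180, Σhalf²=0.050625
  -C: nom -3.900 → Σnom=10.260; wc +0.160/-0.160 → slack +0.475/-0.475; half-tol=0.160, Σhalf²=0.076225
  -D: nom -19.000 → Σnom=-8.740; wc +0.500/-0.500 → slack +0.975/-0.975; half-tol=0.500, Σhalf²=0.326225
  -E: nom -4.800 → Σnom=-13.540; wc +0.210/-0.210 → slack +1.185/-1.185; half-tol=0.210, Σhalf²=0.370325
  +F: nom +38.010 → Σnom=24.470; wc +0.180/-0.210 → slack +1.365/-1.395; half-tol=0.195, Σhalf²=0.408350
  -G: nom -10.390 → Σnom=14.080; wc +0.350/-0.320 → slack +1.715/-1.715; half-tol=0.335, Σhalf²=0.520575
  -H: nom -41.600 → Σnom=-27.520; wc +0.150/-0.150 → slack +1.865/-1.865; half-tol=0.150, Σhalf²=0.543075
  -I: nom -45.400 → Σnom=-72.920; wc +0.040/-0.080 → slack +1.905/-1.945; half-tol=0.060, Σhalf²=0.546675
Nominal = -72.920. Worst-case = [-72.920 - 1.945, -72.920 + 1.905] = [-74.865, -71.015]. RSS = √0.546675 = 0.739.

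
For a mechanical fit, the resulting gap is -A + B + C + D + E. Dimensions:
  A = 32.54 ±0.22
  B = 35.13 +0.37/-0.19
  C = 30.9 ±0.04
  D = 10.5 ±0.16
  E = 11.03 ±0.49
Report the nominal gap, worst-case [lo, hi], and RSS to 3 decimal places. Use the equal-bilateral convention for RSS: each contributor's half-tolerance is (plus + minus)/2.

nominal=55.020 wc=[53.920,56.300] rss=0.628

Stack each dimension's contribution:
  -A: nom -32.540 → Σnom=-32.540; wc +0.220/-0.220 → slack +0.220/-0.220; half-tol=0.220, Σhalf²=0.048400
  +B: nom +35.130 → Σnom=2.590; wc +0.370/-0.190 → slack +0.590/-0.410; half-tol=0.280, Σhalf²=0.126800
  +C: nom +30.900 → Σnom=33.490; wc +0.040/-0.040 → slack +0.630/-0.450; half-tol=0.040, Σhalf²=0.128400
  +D: nom +10.500 → Σnom=43.990; wc +0.160/-0.160 → slack +0.790/-0.610; half-tol=0.160, Σhalf²=0.154000
  +E: nom +11.030 → Σnom=55.020; wc +0.490/-0.490 → slack +1.280/-1.100; half-tol=0.490, Σhalf²=0.394100
Nominal = 55.020. Worst-case = [55.020 - 1.100, 55.020 + 1.280] = [53.920, 56.300]. RSS = √0.394100 = 0.628.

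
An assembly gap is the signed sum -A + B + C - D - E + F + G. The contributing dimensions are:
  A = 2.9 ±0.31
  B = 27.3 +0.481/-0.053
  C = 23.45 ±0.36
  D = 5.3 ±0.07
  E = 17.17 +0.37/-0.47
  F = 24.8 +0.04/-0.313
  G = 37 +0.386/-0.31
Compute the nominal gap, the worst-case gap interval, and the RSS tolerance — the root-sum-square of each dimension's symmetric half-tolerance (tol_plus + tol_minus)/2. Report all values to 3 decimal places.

Stack each dimension's contribution:
  -A: nom -2.900 → Σnom=-2.900; wc +0.310/-0.310 → slack +0.310/-0.310; half-tol=0.310, Σhalf²=0.096100
  +B: nom +27.300 → Σnom=24.400; wc +0.481/-0.053 → slack +0.791/-0.363; half-tol=0.267, Σhalf²=0.167389
  +C: nom +23.450 → Σnom=47.850; wc +0.360/-0.360 → slack +1.151/-0.723; half-tol=0.360, Σhalf²=0.296989
  -D: nom -5.300 → Σnom=42.550; wc +0.070/-0.070 → slack +1.221/-0.793; half-tol=0.070, Σhalf²=0.301889
  -E: nom -17.170 → Σnom=25.380; wc +0.470/-0.370 → slack +1.691/-1.163; half-tol=0.420, Σhalf²=0.478289
  +F: nom +24.800 → Σnom=50.180; wc +0.040/-0.313 → slack +1.731/-1.476; half-tol=0.176, Σhalf²=0.509441
  +G: nom +37.000 → Σnom=87.180; wc +0.386/-0.310 → slack +2.117/-1.786; half-tol=0.348, Σhalf²=0.630545
Nominal = 87.180. Worst-case = [87.180 - 1.786, 87.180 + 2.117] = [85.394, 89.297]. RSS = √0.630545 = 0.794.

nominal=87.180 wc=[85.394,89.297] rss=0.794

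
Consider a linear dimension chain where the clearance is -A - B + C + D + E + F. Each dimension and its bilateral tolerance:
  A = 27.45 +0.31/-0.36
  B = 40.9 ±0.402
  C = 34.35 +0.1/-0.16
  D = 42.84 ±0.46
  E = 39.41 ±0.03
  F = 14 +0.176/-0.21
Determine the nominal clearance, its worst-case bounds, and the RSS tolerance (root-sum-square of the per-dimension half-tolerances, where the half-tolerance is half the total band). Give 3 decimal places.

Stack each dimension's contribution:
  -A: nom -27.450 → Σnom=-27.450; wc +0.360/-0.310 → slack +0.360/-0.310; half-tol=0.335, Σhalf²=0.112225
  -B: nom -40.900 → Σnom=-68.350; wc +0.402/-0.402 → slack +0.762/-0.712; half-tol=0.402, Σhalf²=0.273829
  +C: nom +34.350 → Σnom=-34.000; wc +0.100/-0.160 → slack +0.862/-0.872; half-tol=0.130, Σhalf²=0.290729
  +D: nom +42.840 → Σnom=8.840; wc +0.460/-0.460 → slack +1.322/-1.332; half-tol=0.460, Σhalf²=0.502329
  +E: nom +39.410 → Σnom=48.250; wc +0.030/-0.030 → slack +1.352/-1.362; half-tol=0.030, Σhalf²=0.503229
  +F: nom +14.000 → Σnom=62.250; wc +0.176/-0.210 → slack +1.528/-1.572; half-tol=0.193, Σhalf²=0.540478
Nominal = 62.250. Worst-case = [62.250 - 1.572, 62.250 + 1.528] = [60.678, 63.778]. RSS = √0.540478 = 0.735.

nominal=62.250 wc=[60.678,63.778] rss=0.735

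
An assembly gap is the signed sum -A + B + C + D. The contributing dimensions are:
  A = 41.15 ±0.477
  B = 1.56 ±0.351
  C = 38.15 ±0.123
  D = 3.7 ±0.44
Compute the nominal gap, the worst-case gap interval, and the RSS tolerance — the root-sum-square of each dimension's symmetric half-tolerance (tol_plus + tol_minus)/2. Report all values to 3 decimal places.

nominal=2.260 wc=[0.869,3.651] rss=0.748

Stack each dimension's contribution:
  -A: nom -41.150 → Σnom=-41.150; wc +0.477/-0.477 → slack +0.477/-0.477; half-tol=0.477, Σhalf²=0.227529
  +B: nom +1.560 → Σnom=-39.590; wc +0.351/-0.351 → slack +0.828/-0.828; half-tol=0.351, Σhalf²=0.350730
  +C: nom +38.150 → Σnom=-1.440; wc +0.123/-0.123 → slack +0.951/-0.951; half-tol=0.123, Σhalf²=0.365859
  +D: nom +3.700 → Σnom=2.260; wc +0.440/-0.440 → slack +1.391/-1.391; half-tol=0.440, Σhalf²=0.559459
Nominal = 2.260. Worst-case = [2.260 - 1.391, 2.260 + 1.391] = [0.869, 3.651]. RSS = √0.559459 = 0.748.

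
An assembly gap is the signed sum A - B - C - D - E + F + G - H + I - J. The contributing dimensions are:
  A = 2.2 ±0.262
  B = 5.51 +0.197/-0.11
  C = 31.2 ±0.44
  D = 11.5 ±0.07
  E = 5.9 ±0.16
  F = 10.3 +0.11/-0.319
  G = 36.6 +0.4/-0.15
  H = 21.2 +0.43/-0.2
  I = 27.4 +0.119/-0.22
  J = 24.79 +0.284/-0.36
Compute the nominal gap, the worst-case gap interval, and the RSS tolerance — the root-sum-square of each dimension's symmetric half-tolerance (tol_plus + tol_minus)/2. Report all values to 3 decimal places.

nominal=-23.600 wc=[-26.132,-21.369] rss=0.818

Stack each dimension's contribution:
  +A: nom +2.200 → Σnom=2.200; wc +0.262/-0.262 → slack +0.262/-0.262; half-tol=0.262, Σhalf²=0.068644
  -B: nom -5.510 → Σnom=-3.310; wc +0.110/-0.197 → slack +0.372/-0.459; half-tol=0.153, Σhalf²=0.092206
  -C: nom -31.200 → Σnom=-34.510; wc +0.440/-0.440 → slack +0.812/-0.899; half-tol=0.440, Σhalf²=0.285806
  -D: nom -11.500 → Σnom=-46.010; wc +0.070/-0.070 → slack +0.882/-0.969; half-tol=0.070, Σhalf²=0.290706
  -E: nom -5.900 → Σnom=-51.910; wc +0.160/-0.160 → slack +1.042/-1.129; half-tol=0.160, Σhalf²=0.316306
  +F: nom +10.300 → Σnom=-41.610; wc +0.110/-0.319 → slack +1.152/-1.448; half-tol=0.214, Σhalf²=0.362317
  +G: nom +36.600 → Σnom=-5.010; wc +0.400/-0.150 → slack +1.552/-1.598; half-tol=0.275, Σhalf²=0.437942
  -H: nom -21.200 → Σnom=-26.210; wc +0.200/-0.430 → slack +1.752/-2.028; half-tol=0.315, Σhalf²=0.537167
  +I: nom +27.400 → Σnom=1.190; wc +0.119/-0.220 → slack +1.871/-2.248; half-tol=0.169, Σhalf²=0.565897
  -J: nom -24.790 → Σnom=-23.600; wc +0.360/-0.284 → slack +2.231/-2.532; half-tol=0.322, Σhalf²=0.669581
Nominal = -23.600. Worst-case = [-23.600 - 2.532, -23.600 + 2.231] = [-26.132, -21.369]. RSS = √0.669581 = 0.818.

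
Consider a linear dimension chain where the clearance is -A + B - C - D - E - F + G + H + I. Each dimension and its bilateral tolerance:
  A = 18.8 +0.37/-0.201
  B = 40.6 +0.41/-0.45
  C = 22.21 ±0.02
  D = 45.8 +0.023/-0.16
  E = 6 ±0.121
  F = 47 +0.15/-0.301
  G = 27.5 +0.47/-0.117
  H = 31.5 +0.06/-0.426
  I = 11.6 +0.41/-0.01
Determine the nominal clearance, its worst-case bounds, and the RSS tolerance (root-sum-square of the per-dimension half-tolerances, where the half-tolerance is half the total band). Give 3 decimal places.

nominal=-28.610 wc=[-30.297,-26.457] rss=0.728

Stack each dimension's contribution:
  -A: nom -18.800 → Σnom=-18.800; wc +0.201/-0.370 → slack +0.201/-0.370; half-tol=0.285, Σhalf²=0.081510
  +B: nom +40.600 → Σnom=21.800; wc +0.410/-0.450 → slack +0.611/-0.820; half-tol=0.430, Σhalf²=0.266410
  -C: nom -22.210 → Σnom=-0.410; wc +0.020/-0.020 → slack +0.631/-0.840; half-tol=0.020, Σhalf²=0.266810
  -D: nom -45.800 → Σnom=-46.210; wc +0.160/-0.023 → slack +0.791/-0.863; half-tol=0.091, Σhalf²=0.275182
  -E: nom -6.000 → Σnom=-52.210; wc +0.121/-0.121 → slack +0.912/-0.984; half-tol=0.121, Σhalf²=0.289824
  -F: nom -47.000 → Σnom=-99.210; wc +0.301/-0.150 → slack +1.213/-1.134; half-tol=0.225, Σhalf²=0.340674
  +G: nom +27.500 → Σnom=-71.710; wc +0.470/-0.117 → slack +1.683/-1.251; half-tol=0.293, Σhalf²=0.426816
  +H: nom +31.500 → Σnom=-40.210; wc +0.060/-0.426 → slack +1.743/-1.677; half-tol=0.243, Σhalf²=0.485865
  +I: nom +11.600 → Σnom=-28.610; wc +0.410/-0.010 → slack +2.153/-1.687; half-tol=0.210, Σhalf²=0.529965
Nominal = -28.610. Worst-case = [-28.610 - 1.687, -28.610 + 2.153] = [-30.297, -26.457]. RSS = √0.529965 = 0.728.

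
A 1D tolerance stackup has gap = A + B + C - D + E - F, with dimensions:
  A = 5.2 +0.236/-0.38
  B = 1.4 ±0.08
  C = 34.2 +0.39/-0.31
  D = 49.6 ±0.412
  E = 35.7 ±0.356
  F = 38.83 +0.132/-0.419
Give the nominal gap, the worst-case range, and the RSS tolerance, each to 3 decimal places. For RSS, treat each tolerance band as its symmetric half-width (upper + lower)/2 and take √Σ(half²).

Stack each dimension's contribution:
  +A: nom +5.200 → Σnom=5.200; wc +0.236/-0.380 → slack +0.236/-0.380; half-tol=0.308, Σhalf²=0.094864
  +B: nom +1.400 → Σnom=6.600; wc +0.080/-0.080 → slack +0.316/-0.460; half-tol=0.080, Σhalf²=0.101264
  +C: nom +34.200 → Σnom=40.800; wc +0.390/-0.310 → slack +0.706/-0.770; half-tol=0.350, Σhalf²=0.223764
  -D: nom -49.600 → Σnom=-8.800; wc +0.412/-0.412 → slack +1.118/-1.182; half-tol=0.412, Σhalf²=0.393508
  +E: nom +35.700 → Σnom=26.900; wc +0.356/-0.356 → slack +1.474/-1.538; half-tol=0.356, Σhalf²=0.520244
  -F: nom -38.830 → Σnom=-11.930; wc +0.419/-0.132 → slack +1.893/-1.670; half-tol=0.275, Σhalf²=0.596144
Nominal = -11.930. Worst-case = [-11.930 - 1.670, -11.930 + 1.893] = [-13.600, -10.037]. RSS = √0.596144 = 0.772.

nominal=-11.930 wc=[-13.600,-10.037] rss=0.772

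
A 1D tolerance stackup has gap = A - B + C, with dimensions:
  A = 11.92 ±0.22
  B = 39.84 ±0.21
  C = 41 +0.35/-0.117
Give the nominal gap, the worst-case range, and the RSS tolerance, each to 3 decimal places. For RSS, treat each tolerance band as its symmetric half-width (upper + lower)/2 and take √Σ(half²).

Stack each dimension's contribution:
  +A: nom +11.920 → Σnom=11.920; wc +0.220/-0.220 → slack +0.220/-0.220; half-tol=0.220, Σhalf²=0.048400
  -B: nom -39.840 → Σnom=-27.920; wc +0.210/-0.210 → slack +0.430/-0.430; half-tol=0.210, Σhalf²=0.092500
  +C: nom +41.000 → Σnom=13.080; wc +0.350/-0.117 → slack +0.780/-0.547; half-tol=0.233, Σhalf²=0.147022
Nominal = 13.080. Worst-case = [13.080 - 0.547, 13.080 + 0.780] = [12.533, 13.860]. RSS = √0.147022 = 0.383.

nominal=13.080 wc=[12.533,13.860] rss=0.383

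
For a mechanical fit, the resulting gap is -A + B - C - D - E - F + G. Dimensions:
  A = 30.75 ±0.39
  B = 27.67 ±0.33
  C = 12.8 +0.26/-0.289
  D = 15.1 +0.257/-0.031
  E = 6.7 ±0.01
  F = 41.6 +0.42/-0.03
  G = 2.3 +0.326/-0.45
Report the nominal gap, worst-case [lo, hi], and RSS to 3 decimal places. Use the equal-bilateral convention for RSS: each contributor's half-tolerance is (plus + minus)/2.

nominal=-76.980 wc=[-79.097,-75.574] rss=0.747

Stack each dimension's contribution:
  -A: nom -30.750 → Σnom=-30.750; wc +0.390/-0.390 → slack +0.390/-0.390; half-tol=0.390, Σhalf²=0.152100
  +B: nom +27.670 → Σnom=-3.080; wc +0.330/-0.330 → slack +0.720/-0.720; half-tol=0.330, Σhalf²=0.261000
  -C: nom -12.800 → Σnom=-15.880; wc +0.289/-0.260 → slack +1.009/-0.980; half-tol=0.274, Σhalf²=0.336350
  -D: nom -15.100 → Σnom=-30.980; wc +0.031/-0.257 → slack +1.040/-1.237; half-tol=0.144, Σhalf²=0.357086
  -E: nom -6.700 → Σnom=-37.680; wc +0.010/-0.010 → slack +1.050/-1.247; half-tol=0.010, Σhalf²=0.357186
  -F: nom -41.600 → Σnom=-79.280; wc +0.030/-0.420 → slack +1.080/-1.667; half-tol=0.225, Σhalf²=0.407811
  +G: nom +2.300 → Σnom=-76.980; wc +0.326/-0.450 → slack +1.406/-2.117; half-tol=0.388, Σhalf²=0.558355
Nominal = -76.980. Worst-case = [-76.980 - 2.117, -76.980 + 1.406] = [-79.097, -75.574]. RSS = √0.558355 = 0.747.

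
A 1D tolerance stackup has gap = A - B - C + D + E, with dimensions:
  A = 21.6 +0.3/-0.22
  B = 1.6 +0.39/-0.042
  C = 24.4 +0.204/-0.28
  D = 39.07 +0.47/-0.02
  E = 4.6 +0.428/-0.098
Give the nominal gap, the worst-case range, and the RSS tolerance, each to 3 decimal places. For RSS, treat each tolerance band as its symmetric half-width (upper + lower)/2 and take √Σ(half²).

nominal=39.270 wc=[38.338,40.790] rss=0.550

Stack each dimension's contribution:
  +A: nom +21.600 → Σnom=21.600; wc +0.300/-0.220 → slack +0.300/-0.220; half-tol=0.260, Σhalf²=0.067600
  -B: nom -1.600 → Σnom=20.000; wc +0.042/-0.390 → slack +0.342/-0.610; half-tol=0.216, Σhalf²=0.114256
  -C: nom -24.400 → Σnom=-4.400; wc +0.280/-0.204 → slack +0.622/-0.814; half-tol=0.242, Σhalf²=0.172820
  +D: nom +39.070 → Σnom=34.670; wc +0.470/-0.020 → slack +1.092/-0.834; half-tol=0.245, Σhalf²=0.232845
  +E: nom +4.600 → Σnom=39.270; wc +0.428/-0.098 → slack +1.520/-0.932; half-tol=0.263, Σhalf²=0.302014
Nominal = 39.270. Worst-case = [39.270 - 0.932, 39.270 + 1.520] = [38.338, 40.790]. RSS = √0.302014 = 0.550.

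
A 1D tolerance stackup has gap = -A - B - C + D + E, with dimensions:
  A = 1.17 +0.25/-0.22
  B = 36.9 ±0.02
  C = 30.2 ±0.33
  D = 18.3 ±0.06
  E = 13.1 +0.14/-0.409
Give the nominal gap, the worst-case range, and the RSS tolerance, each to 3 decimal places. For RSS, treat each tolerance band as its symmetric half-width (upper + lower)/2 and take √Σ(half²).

nominal=-36.870 wc=[-37.939,-36.100] rss=0.493

Stack each dimension's contribution:
  -A: nom -1.170 → Σnom=-1.170; wc +0.220/-0.250 → slack +0.220/-0.250; half-tol=0.235, Σhalf²=0.055225
  -B: nom -36.900 → Σnom=-38.070; wc +0.020/-0.020 → slack +0.240/-0.270; half-tol=0.020, Σhalf²=0.055625
  -C: nom -30.200 → Σnom=-68.270; wc +0.330/-0.330 → slack +0.570/-0.600; half-tol=0.330, Σhalf²=0.164525
  +D: nom +18.300 → Σnom=-49.970; wc +0.060/-0.060 → slack +0.630/-0.660; half-tol=0.060, Σhalf²=0.168125
  +E: nom +13.100 → Σnom=-36.870; wc +0.140/-0.409 → slack +0.770/-1.069; half-tol=0.274, Σhalf²=0.243475
Nominal = -36.870. Worst-case = [-36.870 - 1.069, -36.870 + 0.770] = [-37.939, -36.100]. RSS = √0.243475 = 0.493.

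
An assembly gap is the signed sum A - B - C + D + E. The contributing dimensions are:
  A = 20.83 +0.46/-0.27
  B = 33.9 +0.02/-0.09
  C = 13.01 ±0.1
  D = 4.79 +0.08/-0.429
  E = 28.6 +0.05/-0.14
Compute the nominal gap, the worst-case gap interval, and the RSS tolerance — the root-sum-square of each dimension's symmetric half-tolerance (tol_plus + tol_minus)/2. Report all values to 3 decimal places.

Stack each dimension's contribution:
  +A: nom +20.830 → Σnom=20.830; wc +0.460/-0.270 → slack +0.460/-0.270; half-tol=0.365, Σhalf²=0.133225
  -B: nom -33.900 → Σnom=-13.070; wc +0.090/-0.020 → slack +0.550/-0.290; half-tol=0.055, Σhalf²=0.136250
  -C: nom -13.010 → Σnom=-26.080; wc +0.100/-0.100 → slack +0.650/-0.390; half-tol=0.100, Σhalf²=0.146250
  +D: nom +4.790 → Σnom=-21.290; wc +0.080/-0.429 → slack +0.730/-0.819; half-tol=0.255, Σhalf²=0.211020
  +E: nom +28.600 → Σnom=7.310; wc +0.050/-0.140 → slack +0.780/-0.959; half-tol=0.095, Σhalf²=0.220045
Nominal = 7.310. Worst-case = [7.310 - 0.959, 7.310 + 0.780] = [6.351, 8.090]. RSS = √0.220045 = 0.469.

nominal=7.310 wc=[6.351,8.090] rss=0.469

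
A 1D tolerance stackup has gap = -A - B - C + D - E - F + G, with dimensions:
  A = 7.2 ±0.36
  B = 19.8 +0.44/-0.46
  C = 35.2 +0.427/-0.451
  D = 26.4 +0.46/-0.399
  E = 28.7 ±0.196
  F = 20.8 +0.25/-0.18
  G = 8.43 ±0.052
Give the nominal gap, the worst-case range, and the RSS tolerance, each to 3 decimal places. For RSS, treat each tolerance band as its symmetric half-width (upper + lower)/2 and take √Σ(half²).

nominal=-76.870 wc=[-78.994,-74.711] rss=0.893

Stack each dimension's contribution:
  -A: nom -7.200 → Σnom=-7.200; wc +0.360/-0.360 → slack +0.360/-0.360; half-tol=0.360, Σhalf²=0.129600
  -B: nom -19.800 → Σnom=-27.000; wc +0.460/-0.440 → slack +0.820/-0.800; half-tol=0.450, Σhalf²=0.332100
  -C: nom -35.200 → Σnom=-62.200; wc +0.451/-0.427 → slack +1.271/-1.227; half-tol=0.439, Σhalf²=0.524821
  +D: nom +26.400 → Σnom=-35.800; wc +0.460/-0.399 → slack +1.731/-1.626; half-tol=0.429, Σhalf²=0.709291
  -E: nom -28.700 → Σnom=-64.500; wc +0.196/-0.196 → slack +1.927/-1.822; half-tol=0.196, Σhalf²=0.747707
  -F: nom -20.800 → Σnom=-85.300; wc +0.180/-0.250 → slack +2.107/-2.072; half-tol=0.215, Σhalf²=0.793932
  +G: nom +8.430 → Σnom=-76.870; wc +0.052/-0.052 → slack +2.159/-2.124; half-tol=0.052, Σhalf²=0.796636
Nominal = -76.870. Worst-case = [-76.870 - 2.124, -76.870 + 2.159] = [-78.994, -74.711]. RSS = √0.796636 = 0.893.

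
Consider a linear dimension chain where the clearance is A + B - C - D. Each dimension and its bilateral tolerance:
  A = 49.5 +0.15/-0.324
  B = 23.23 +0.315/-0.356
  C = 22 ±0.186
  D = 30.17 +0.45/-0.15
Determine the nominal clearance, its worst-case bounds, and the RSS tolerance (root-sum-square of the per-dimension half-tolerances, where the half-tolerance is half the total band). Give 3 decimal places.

nominal=20.560 wc=[19.244,21.361] rss=0.542

Stack each dimension's contribution:
  +A: nom +49.500 → Σnom=49.500; wc +0.150/-0.324 → slack +0.150/-0.324; half-tol=0.237, Σhalf²=0.056169
  +B: nom +23.230 → Σnom=72.730; wc +0.315/-0.356 → slack +0.465/-0.680; half-tol=0.336, Σhalf²=0.168729
  -C: nom -22.000 → Σnom=50.730; wc +0.186/-0.186 → slack +0.651/-0.866; half-tol=0.186, Σhalf²=0.203325
  -D: nom -30.170 → Σnom=20.560; wc +0.150/-0.450 → slack +0.801/-1.316; half-tol=0.300, Σhalf²=0.293325
Nominal = 20.560. Worst-case = [20.560 - 1.316, 20.560 + 0.801] = [19.244, 21.361]. RSS = √0.293325 = 0.542.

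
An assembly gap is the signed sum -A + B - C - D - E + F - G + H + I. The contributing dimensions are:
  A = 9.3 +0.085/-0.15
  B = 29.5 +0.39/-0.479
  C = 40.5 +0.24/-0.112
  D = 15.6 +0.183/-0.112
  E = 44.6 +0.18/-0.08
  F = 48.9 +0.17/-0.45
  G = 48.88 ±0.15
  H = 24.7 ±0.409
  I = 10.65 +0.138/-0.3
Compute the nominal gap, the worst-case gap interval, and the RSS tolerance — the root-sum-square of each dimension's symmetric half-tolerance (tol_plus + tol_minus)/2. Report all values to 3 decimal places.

Stack each dimension's contribution:
  -A: nom -9.300 → Σnom=-9.300; wc +0.150/-0.085 → slack +0.150/-0.085; half-tol=0.117, Σhalf²=0.013806
  +B: nom +29.500 → Σnom=20.200; wc +0.390/-0.479 → slack +0.540/-0.564; half-tol=0.434, Σhalf²=0.202596
  -C: nom -40.500 → Σnom=-20.300; wc +0.112/-0.240 → slack +0.652/-0.804; half-tol=0.176, Σhalf²=0.233572
  -D: nom -15.600 → Σnom=-35.900; wc +0.112/-0.183 → slack +0.764/-0.987; half-tol=0.147, Σhalf²=0.255329
  -E: nom -44.600 → Σnom=-80.500; wc +0.080/-0.180 → slack +0.844/-1.167; half-tol=0.130, Σhalf²=0.272229
  +F: nom +48.900 → Σnom=-31.600; wc +0.170/-0.450 → slack +1.014/-1.617; half-tol=0.310, Σhalf²=0.368329
  -G: nom -48.880 → Σnom=-80.480; wc +0.150/-0.150 → slack +1.164/-1.767; half-tol=0.150, Σhalf²=0.390829
  +H: nom +24.700 → Σnom=-55.780; wc +0.409/-0.409 → slack +1.573/-2.176; half-tol=0.409, Σhalf²=0.558110
  +I: nom +10.650 → Σnom=-45.130; wc +0.138/-0.300 → slack +1.711/-2.476; half-tol=0.219, Σhalf²=0.606071
Nominal = -45.130. Worst-case = [-45.130 - 2.476, -45.130 + 1.711] = [-47.606, -43.419]. RSS = √0.606071 = 0.779.

nominal=-45.130 wc=[-47.606,-43.419] rss=0.779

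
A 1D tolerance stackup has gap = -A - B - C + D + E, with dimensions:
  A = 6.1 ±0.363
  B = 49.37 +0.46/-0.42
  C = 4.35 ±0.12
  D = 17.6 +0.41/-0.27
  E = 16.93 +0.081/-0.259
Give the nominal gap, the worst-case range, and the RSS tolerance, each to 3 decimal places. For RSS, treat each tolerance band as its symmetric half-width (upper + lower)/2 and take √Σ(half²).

Stack each dimension's contribution:
  -A: nom -6.100 → Σnom=-6.100; wc +0.363/-0.363 → slack +0.363/-0.363; half-tol=0.363, Σhalf²=0.131769
  -B: nom -49.370 → Σnom=-55.470; wc +0.420/-0.460 → slack +0.783/-0.823; half-tol=0.440, Σhalf²=0.325369
  -C: nom -4.350 → Σnom=-59.820; wc +0.120/-0.120 → slack +0.903/-0.943; half-tol=0.120, Σhalf²=0.339769
  +D: nom +17.600 → Σnom=-42.220; wc +0.410/-0.270 → slack +1.313/-1.213; half-tol=0.340, Σhalf²=0.455369
  +E: nom +16.930 → Σnom=-25.290; wc +0.081/-0.259 → slack +1.394/-1.472; half-tol=0.170, Σhalf²=0.484269
Nominal = -25.290. Worst-case = [-25.290 - 1.472, -25.290 + 1.394] = [-26.762, -23.896]. RSS = √0.484269 = 0.696.

nominal=-25.290 wc=[-26.762,-23.896] rss=0.696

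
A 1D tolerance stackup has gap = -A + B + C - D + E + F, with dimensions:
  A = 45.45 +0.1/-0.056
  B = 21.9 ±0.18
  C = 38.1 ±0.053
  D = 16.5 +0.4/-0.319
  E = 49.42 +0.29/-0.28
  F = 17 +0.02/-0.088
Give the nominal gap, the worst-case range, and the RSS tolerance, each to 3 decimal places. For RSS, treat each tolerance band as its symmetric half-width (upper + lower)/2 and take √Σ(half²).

nominal=64.470 wc=[63.369,65.388] rss=0.505

Stack each dimension's contribution:
  -A: nom -45.450 → Σnom=-45.450; wc +0.056/-0.100 → slack +0.056/-0.100; half-tol=0.078, Σhalf²=0.006084
  +B: nom +21.900 → Σnom=-23.550; wc +0.180/-0.180 → slack +0.236/-0.280; half-tol=0.180, Σhalf²=0.038484
  +C: nom +38.100 → Σnom=14.550; wc +0.053/-0.053 → slack +0.289/-0.333; half-tol=0.053, Σhalf²=0.041293
  -D: nom -16.500 → Σnom=-1.950; wc +0.319/-0.400 → slack +0.608/-0.733; half-tol=0.360, Σhalf²=0.170533
  +E: nom +49.420 → Σnom=47.470; wc +0.290/-0.280 → slack +0.898/-1.013; half-tol=0.285, Σhalf²=0.251758
  +F: nom +17.000 → Σnom=64.470; wc +0.020/-0.088 → slack +0.918/-1.101; half-tol=0.054, Σhalf²=0.254674
Nominal = 64.470. Worst-case = [64.470 - 1.101, 64.470 + 0.918] = [63.369, 65.388]. RSS = √0.254674 = 0.505.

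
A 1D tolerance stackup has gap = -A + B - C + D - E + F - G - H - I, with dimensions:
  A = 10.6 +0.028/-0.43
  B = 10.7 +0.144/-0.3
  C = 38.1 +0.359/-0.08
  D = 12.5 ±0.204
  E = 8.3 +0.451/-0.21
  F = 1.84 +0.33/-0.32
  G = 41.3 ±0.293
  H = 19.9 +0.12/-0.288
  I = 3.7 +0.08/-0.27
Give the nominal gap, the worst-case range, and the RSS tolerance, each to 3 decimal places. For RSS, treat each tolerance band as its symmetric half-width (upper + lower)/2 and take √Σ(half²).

nominal=-96.860 wc=[-99.015,-94.611] rss=0.751

Stack each dimension's contribution:
  -A: nom -10.600 → Σnom=-10.600; wc +0.430/-0.028 → slack +0.430/-0.028; half-tol=0.229, Σhalf²=0.052441
  +B: nom +10.700 → Σnom=0.100; wc +0.144/-0.300 → slack +0.574/-0.328; half-tol=0.222, Σhalf²=0.101725
  -C: nom -38.100 → Σnom=-38.000; wc +0.080/-0.359 → slack +0.654/-0.687; half-tol=0.220, Σhalf²=0.149905
  +D: nom +12.500 → Σnom=-25.500; wc +0.204/-0.204 → slack +0.858/-0.891; half-tol=0.204, Σhalf²=0.191521
  -E: nom -8.300 → Σnom=-33.800; wc +0.210/-0.451 → slack +1.068/-1.342; half-tol=0.331, Σhalf²=0.300752
  +F: nom +1.840 → Σnom=-31.960; wc +0.330/-0.320 → slack +1.398/-1.662; half-tol=0.325, Σhalf²=0.406377
  -G: nom -41.300 → Σnom=-73.260; wc +0.293/-0.293 → slack +1.691/-1.955; half-tol=0.293, Σhalf²=0.492226
  -H: nom -19.900 → Σnom=-93.160; wc +0.288/-0.120 → slack +1.979/-2.075; half-tol=0.204, Σhalf²=0.533842
  -I: nom -3.700 → Σnom=-96.860; wc +0.270/-0.080 → slack +2.249/-2.155; half-tol=0.175, Σhalf²=0.564467
Nominal = -96.860. Worst-case = [-96.860 - 2.155, -96.860 + 2.249] = [-99.015, -94.611]. RSS = √0.564467 = 0.751.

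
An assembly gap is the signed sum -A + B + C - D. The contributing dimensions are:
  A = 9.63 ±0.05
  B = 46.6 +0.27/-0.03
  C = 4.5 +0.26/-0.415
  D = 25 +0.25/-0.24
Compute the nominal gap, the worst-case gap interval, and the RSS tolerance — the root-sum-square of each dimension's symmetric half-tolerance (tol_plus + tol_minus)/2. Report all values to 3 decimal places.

Stack each dimension's contribution:
  -A: nom -9.630 → Σnom=-9.630; wc +0.050/-0.050 → slack +0.050/-0.050; half-tol=0.050, Σhalf²=0.002500
  +B: nom +46.600 → Σnom=36.970; wc +0.270/-0.030 → slack +0.320/-0.080; half-tol=0.150, Σhalf²=0.025000
  +C: nom +4.500 → Σnom=41.470; wc +0.260/-0.415 → slack +0.580/-0.495; half-tol=0.338, Σhalf²=0.138906
  -D: nom -25.000 → Σnom=16.470; wc +0.240/-0.250 → slack +0.820/-0.745; half-tol=0.245, Σhalf²=0.198931
Nominal = 16.470. Worst-case = [16.470 - 0.745, 16.470 + 0.820] = [15.725, 17.290]. RSS = √0.198931 = 0.446.

nominal=16.470 wc=[15.725,17.290] rss=0.446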